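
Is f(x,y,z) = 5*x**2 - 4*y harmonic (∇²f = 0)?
No, ∇²f = 10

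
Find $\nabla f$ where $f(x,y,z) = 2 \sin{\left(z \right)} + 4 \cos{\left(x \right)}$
(-4*sin(x), 0, 2*cos(z))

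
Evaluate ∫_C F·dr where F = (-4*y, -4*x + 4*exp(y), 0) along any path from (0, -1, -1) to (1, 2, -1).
-8 - 4*exp(-1) + 4*exp(2)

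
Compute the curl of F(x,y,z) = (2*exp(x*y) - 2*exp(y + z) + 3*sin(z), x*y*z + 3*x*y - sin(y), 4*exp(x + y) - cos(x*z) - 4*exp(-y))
(-x*y + 4*exp(x + y) + 4*exp(-y), -z*sin(x*z) - 4*exp(x + y) - 2*exp(y + z) + 3*cos(z), -2*x*exp(x*y) + y*z + 3*y + 2*exp(y + z))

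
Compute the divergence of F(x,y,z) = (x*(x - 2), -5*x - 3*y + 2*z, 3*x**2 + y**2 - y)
2*x - 5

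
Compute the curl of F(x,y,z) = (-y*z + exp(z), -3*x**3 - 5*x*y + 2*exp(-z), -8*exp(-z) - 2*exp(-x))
(2*exp(-z), -y + exp(z) - 2*exp(-x), -9*x**2 - 5*y + z)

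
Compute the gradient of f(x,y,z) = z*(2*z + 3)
(0, 0, 4*z + 3)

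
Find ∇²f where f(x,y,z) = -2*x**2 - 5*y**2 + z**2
-12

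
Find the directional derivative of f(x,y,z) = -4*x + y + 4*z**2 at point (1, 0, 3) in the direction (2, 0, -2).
-14*sqrt(2)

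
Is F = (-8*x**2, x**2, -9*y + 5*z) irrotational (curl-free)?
No, ∇×F = (-9, 0, 2*x)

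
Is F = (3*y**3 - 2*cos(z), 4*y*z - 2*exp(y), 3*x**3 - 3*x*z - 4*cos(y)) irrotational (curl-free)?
No, ∇×F = (-4*y + 4*sin(y), -9*x**2 + 3*z + 2*sin(z), -9*y**2)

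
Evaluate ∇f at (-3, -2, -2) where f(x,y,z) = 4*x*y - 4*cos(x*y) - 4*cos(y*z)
(-8 - 8*sin(6), -12 - 12*sin(6) - 8*sin(4), -8*sin(4))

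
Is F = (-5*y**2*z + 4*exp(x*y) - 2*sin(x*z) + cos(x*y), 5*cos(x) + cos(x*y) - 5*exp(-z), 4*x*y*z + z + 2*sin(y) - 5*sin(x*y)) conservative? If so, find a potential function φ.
No, ∇×F = (4*x*z - 5*x*cos(x*y) + 2*cos(y) - 5*exp(-z), -2*x*cos(x*z) - 5*y**2 - 4*y*z + 5*y*cos(x*y), -4*x*exp(x*y) + x*sin(x*y) + 10*y*z - y*sin(x*y) - 5*sin(x)) ≠ 0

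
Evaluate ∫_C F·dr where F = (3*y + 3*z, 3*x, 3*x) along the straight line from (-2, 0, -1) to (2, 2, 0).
6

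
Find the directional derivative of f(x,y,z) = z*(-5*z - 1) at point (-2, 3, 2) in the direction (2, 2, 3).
-63*sqrt(17)/17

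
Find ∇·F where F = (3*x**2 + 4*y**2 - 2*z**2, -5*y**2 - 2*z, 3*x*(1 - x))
6*x - 10*y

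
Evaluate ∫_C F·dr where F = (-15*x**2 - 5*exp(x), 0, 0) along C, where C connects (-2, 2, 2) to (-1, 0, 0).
-35 - 5*exp(-1) + 5*exp(-2)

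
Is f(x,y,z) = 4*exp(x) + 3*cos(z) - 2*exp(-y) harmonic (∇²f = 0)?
No, ∇²f = 4*exp(x) - 3*cos(z) - 2*exp(-y)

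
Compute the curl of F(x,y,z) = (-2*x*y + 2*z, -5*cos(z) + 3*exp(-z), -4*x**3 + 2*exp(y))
(2*exp(y) - 5*sin(z) + 3*exp(-z), 12*x**2 + 2, 2*x)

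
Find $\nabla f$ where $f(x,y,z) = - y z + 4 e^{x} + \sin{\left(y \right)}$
(4*exp(x), -z + cos(y), -y)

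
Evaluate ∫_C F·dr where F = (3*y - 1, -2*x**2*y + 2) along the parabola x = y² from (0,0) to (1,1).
8/3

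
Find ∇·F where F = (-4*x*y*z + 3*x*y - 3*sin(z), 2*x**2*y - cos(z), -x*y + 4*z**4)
2*x**2 - 4*y*z + 3*y + 16*z**3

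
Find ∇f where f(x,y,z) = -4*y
(0, -4, 0)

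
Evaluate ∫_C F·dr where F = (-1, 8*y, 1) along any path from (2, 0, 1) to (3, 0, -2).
-4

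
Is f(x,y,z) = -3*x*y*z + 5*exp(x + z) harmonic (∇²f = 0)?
No, ∇²f = 10*exp(x + z)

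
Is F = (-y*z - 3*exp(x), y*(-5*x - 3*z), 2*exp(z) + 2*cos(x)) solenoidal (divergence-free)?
No, ∇·F = -5*x - 3*z - 3*exp(x) + 2*exp(z)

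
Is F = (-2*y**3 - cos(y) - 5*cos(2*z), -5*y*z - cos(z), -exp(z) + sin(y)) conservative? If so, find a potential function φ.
No, ∇×F = (5*y - sin(z) + cos(y), 10*sin(2*z), 6*y**2 - sin(y)) ≠ 0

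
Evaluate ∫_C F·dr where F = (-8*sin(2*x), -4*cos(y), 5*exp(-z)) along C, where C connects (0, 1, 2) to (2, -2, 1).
(-5*E + 4*(-1 + cos(4) + sin(1) + sin(2))*exp(2) + 5)*exp(-2)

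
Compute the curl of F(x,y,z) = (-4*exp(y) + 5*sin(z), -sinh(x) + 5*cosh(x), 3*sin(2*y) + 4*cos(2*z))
(6*cos(2*y), 5*cos(z), 4*exp(y) + 5*sinh(x) - cosh(x))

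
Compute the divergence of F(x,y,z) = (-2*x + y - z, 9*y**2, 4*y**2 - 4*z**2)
18*y - 8*z - 2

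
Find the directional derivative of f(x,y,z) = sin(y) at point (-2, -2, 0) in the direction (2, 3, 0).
3*sqrt(13)*cos(2)/13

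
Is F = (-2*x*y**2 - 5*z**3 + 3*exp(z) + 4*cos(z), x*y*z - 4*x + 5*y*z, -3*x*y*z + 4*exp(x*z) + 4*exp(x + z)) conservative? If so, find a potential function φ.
No, ∇×F = (-x*y - 3*x*z - 5*y, 3*y*z - 15*z**2 - 4*z*exp(x*z) + 3*exp(z) - 4*exp(x + z) - 4*sin(z), 4*x*y + y*z - 4) ≠ 0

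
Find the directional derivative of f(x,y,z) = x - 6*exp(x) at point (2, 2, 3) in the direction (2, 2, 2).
sqrt(3)*(1 - 6*exp(2))/3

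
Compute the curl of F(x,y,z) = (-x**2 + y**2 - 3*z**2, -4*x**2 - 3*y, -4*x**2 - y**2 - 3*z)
(-2*y, 8*x - 6*z, -8*x - 2*y)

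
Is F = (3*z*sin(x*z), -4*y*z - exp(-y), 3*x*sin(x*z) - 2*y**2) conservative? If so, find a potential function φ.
Yes, F is conservative. φ = -2*y**2*z - 3*cos(x*z) + exp(-y)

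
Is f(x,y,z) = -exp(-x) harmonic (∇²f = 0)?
No, ∇²f = -exp(-x)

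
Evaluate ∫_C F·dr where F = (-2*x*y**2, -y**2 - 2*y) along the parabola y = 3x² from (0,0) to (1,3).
-21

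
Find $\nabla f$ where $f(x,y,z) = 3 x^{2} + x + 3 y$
(6*x + 1, 3, 0)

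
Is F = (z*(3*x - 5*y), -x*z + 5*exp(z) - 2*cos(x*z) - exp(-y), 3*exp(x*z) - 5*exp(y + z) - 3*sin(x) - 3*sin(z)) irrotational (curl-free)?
No, ∇×F = (-2*x*sin(x*z) + x - 5*exp(z) - 5*exp(y + z), 3*x - 5*y - 3*z*exp(x*z) + 3*cos(x), 2*z*(sin(x*z) + 2))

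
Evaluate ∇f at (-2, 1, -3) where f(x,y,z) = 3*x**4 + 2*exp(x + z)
(-96 + 2*exp(-5), 0, 2*exp(-5))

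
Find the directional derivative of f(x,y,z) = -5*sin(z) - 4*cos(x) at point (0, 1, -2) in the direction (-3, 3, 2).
-5*sqrt(22)*cos(2)/11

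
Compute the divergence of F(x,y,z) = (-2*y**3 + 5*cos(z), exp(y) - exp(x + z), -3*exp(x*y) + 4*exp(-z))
exp(y) - 4*exp(-z)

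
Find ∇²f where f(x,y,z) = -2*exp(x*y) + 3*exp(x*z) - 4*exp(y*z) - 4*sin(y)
-2*x**2*exp(x*y) + 3*x**2*exp(x*z) - 2*y**2*exp(x*y) - 4*y**2*exp(y*z) + 3*z**2*exp(x*z) - 4*z**2*exp(y*z) + 4*sin(y)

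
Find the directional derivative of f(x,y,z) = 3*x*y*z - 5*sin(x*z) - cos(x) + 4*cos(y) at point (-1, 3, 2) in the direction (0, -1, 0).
4*sin(3) + 6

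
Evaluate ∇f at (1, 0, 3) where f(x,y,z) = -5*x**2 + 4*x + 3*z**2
(-6, 0, 18)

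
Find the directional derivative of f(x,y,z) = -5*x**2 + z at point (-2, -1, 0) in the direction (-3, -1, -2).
-31*sqrt(14)/7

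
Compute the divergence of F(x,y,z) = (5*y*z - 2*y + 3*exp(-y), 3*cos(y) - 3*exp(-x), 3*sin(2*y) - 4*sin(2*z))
-3*sin(y) - 8*cos(2*z)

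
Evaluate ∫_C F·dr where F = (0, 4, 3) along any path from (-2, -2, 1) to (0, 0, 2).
11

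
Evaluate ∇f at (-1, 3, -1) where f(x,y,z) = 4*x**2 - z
(-8, 0, -1)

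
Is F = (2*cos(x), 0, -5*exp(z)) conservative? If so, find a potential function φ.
Yes, F is conservative. φ = -5*exp(z) + 2*sin(x)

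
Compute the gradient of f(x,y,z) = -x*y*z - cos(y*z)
(-y*z, z*(-x + sin(y*z)), y*(-x + sin(y*z)))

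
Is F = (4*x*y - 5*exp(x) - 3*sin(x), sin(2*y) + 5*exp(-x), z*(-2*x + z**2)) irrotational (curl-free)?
No, ∇×F = (0, 2*z, -4*x - 5*exp(-x))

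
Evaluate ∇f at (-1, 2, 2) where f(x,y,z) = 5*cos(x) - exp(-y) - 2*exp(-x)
(5*sin(1) + 2*E, exp(-2), 0)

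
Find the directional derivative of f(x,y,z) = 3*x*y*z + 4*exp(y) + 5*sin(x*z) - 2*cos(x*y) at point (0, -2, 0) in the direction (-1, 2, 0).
8*sqrt(5)*exp(-2)/5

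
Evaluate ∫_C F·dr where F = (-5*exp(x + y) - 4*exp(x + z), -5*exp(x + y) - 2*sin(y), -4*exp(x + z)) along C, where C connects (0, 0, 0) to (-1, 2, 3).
-4*exp(2) - 5*E + 2*cos(2) + 7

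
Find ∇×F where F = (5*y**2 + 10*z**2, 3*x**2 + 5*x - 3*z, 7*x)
(3, 20*z - 7, 6*x - 10*y + 5)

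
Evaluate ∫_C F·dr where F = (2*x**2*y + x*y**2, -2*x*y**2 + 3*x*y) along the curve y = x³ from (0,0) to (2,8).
-41632/105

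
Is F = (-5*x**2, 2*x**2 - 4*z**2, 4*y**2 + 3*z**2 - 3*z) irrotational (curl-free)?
No, ∇×F = (8*y + 8*z, 0, 4*x)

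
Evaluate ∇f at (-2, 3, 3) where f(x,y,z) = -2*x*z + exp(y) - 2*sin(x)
(-6 - 2*cos(2), exp(3), 4)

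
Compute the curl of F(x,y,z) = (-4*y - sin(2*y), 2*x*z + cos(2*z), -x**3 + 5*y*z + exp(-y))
(-2*x + 5*z + 2*sin(2*z) - exp(-y), 3*x**2, 2*z + 2*cos(2*y) + 4)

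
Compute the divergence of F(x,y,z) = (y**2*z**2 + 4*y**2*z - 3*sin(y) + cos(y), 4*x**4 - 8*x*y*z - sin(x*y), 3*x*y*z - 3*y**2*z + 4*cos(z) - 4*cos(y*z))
3*x*y - 8*x*z - x*cos(x*y) - 3*y**2 + 4*y*sin(y*z) - 4*sin(z)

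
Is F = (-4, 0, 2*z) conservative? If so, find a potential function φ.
Yes, F is conservative. φ = -4*x + z**2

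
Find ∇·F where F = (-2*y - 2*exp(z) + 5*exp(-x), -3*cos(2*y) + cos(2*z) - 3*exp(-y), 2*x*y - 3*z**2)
-6*z + 6*sin(2*y) + 3*exp(-y) - 5*exp(-x)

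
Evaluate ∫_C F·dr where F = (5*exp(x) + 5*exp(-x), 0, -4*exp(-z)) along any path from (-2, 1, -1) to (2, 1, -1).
20*sinh(2)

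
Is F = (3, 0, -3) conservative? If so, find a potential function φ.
Yes, F is conservative. φ = 3*x - 3*z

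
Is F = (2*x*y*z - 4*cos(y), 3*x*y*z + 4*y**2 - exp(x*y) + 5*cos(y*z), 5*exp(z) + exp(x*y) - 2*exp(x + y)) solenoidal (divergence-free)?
No, ∇·F = 3*x*z - x*exp(x*y) + 2*y*z + 8*y - 5*z*sin(y*z) + 5*exp(z)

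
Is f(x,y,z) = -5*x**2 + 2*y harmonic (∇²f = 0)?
No, ∇²f = -10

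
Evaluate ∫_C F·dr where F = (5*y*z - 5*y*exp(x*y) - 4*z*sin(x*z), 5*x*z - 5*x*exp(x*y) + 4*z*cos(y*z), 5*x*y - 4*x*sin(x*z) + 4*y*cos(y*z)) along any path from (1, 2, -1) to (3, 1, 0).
-5*exp(3) - 4*cos(1) + 4*sin(2) + 14 + 5*exp(2)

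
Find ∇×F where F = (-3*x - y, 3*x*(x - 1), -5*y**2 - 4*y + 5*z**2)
(-10*y - 4, 0, 6*x - 2)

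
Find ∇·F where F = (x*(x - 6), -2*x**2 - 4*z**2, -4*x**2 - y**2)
2*x - 6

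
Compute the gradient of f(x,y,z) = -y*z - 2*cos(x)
(2*sin(x), -z, -y)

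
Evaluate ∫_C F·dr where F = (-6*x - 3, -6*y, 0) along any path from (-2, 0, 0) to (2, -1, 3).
-15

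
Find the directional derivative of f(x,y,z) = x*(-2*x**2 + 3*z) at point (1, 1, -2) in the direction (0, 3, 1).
3*sqrt(10)/10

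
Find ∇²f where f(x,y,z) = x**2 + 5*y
2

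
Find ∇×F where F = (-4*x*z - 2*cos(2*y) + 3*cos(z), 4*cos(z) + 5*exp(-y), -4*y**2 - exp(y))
(-8*y - exp(y) + 4*sin(z), -4*x - 3*sin(z), -4*sin(2*y))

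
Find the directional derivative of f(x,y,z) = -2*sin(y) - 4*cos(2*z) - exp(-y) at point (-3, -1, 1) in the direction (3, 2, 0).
2*sqrt(13)*(E - 2*cos(1))/13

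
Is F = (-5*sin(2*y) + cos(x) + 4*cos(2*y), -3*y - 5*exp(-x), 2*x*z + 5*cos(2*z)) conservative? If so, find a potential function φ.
No, ∇×F = (0, -2*z, 8*sin(2*y) + 10*cos(2*y) + 5*exp(-x)) ≠ 0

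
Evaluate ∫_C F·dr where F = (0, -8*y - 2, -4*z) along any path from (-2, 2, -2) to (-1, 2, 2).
0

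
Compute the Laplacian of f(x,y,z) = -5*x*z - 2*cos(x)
2*cos(x)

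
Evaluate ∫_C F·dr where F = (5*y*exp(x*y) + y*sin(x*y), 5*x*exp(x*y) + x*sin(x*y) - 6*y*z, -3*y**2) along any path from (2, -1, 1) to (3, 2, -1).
-cos(6) - 5*exp(-2) + cos(2) + 15 + 5*exp(6)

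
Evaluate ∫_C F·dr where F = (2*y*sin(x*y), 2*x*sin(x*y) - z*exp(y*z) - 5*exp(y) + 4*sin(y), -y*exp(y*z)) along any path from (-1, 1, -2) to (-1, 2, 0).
-5*exp(2) - 1 + exp(-2) - 6*cos(2) + 6*cos(1) + 5*E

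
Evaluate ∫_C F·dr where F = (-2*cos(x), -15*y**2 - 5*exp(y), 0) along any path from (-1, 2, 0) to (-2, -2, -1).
-2*sin(1) - 5*exp(-2) + 2*sin(2) + 5*exp(2) + 80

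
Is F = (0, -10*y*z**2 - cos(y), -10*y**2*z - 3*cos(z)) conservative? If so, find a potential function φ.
Yes, F is conservative. φ = -5*y**2*z**2 - sin(y) - 3*sin(z)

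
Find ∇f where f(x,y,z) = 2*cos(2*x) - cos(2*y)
(-4*sin(2*x), 2*sin(2*y), 0)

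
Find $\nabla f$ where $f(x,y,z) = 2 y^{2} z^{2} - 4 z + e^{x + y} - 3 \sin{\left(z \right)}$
(exp(x + y), 4*y*z**2 + exp(x + y), 4*y**2*z - 3*cos(z) - 4)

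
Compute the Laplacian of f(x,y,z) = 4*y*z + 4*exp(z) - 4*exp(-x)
4*exp(z) - 4*exp(-x)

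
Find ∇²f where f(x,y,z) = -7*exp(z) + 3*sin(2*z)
-7*exp(z) - 12*sin(2*z)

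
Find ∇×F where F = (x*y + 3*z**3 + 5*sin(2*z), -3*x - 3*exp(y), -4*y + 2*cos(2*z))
(-4, 9*z**2 + 10*cos(2*z), -x - 3)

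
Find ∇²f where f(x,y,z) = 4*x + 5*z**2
10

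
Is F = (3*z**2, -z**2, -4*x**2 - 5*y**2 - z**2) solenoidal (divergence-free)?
No, ∇·F = -2*z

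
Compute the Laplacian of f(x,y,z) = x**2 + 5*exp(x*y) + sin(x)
5*x**2*exp(x*y) + 5*y**2*exp(x*y) - sin(x) + 2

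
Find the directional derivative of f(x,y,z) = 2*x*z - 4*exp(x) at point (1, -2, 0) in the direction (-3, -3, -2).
2*sqrt(22)*(-1 + 3*E)/11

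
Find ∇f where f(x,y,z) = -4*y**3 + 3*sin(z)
(0, -12*y**2, 3*cos(z))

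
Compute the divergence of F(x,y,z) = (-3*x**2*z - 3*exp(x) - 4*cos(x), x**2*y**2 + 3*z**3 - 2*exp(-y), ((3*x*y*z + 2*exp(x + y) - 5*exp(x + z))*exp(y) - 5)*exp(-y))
2*x**2*y + 3*x*y - 6*x*z - 3*exp(x) - 5*exp(x + z) + 4*sin(x) + 2*exp(-y)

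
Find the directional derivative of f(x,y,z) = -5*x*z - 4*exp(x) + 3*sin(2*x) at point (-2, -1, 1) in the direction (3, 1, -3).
3*sqrt(19)*(-15*exp(2) + 6*exp(2)*cos(4) - 4)*exp(-2)/19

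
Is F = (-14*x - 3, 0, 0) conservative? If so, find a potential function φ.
Yes, F is conservative. φ = x*(-7*x - 3)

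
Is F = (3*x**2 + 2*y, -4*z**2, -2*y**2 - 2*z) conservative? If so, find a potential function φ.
No, ∇×F = (-4*y + 8*z, 0, -2) ≠ 0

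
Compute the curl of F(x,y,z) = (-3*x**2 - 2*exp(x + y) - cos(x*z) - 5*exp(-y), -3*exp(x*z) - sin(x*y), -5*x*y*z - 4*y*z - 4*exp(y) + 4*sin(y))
(-5*x*z + 3*x*exp(x*z) - 4*z - 4*exp(y) + 4*cos(y), x*sin(x*z) + 5*y*z, -y*cos(x*y) - 3*z*exp(x*z) + 2*exp(x + y) - 5*exp(-y))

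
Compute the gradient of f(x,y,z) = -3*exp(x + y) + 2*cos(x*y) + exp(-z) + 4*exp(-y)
(-2*y*sin(x*y) - 3*exp(x + y), -2*x*sin(x*y) - 3*exp(x + y) - 4*exp(-y), -exp(-z))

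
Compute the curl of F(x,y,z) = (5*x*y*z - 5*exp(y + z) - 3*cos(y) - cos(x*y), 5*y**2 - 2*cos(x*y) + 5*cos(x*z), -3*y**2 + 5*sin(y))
(5*x*sin(x*z) - 6*y + 5*cos(y), 5*x*y - 5*exp(y + z), -5*x*z - x*sin(x*y) + 2*y*sin(x*y) - 5*z*sin(x*z) + 5*exp(y + z) - 3*sin(y))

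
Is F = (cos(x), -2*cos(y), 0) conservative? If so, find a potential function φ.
Yes, F is conservative. φ = sin(x) - 2*sin(y)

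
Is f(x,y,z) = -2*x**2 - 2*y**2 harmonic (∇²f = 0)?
No, ∇²f = -8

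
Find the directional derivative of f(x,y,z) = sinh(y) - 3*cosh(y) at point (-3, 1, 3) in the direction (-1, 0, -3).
0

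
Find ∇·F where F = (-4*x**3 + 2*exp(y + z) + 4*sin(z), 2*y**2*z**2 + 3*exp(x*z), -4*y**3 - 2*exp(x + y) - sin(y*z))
-12*x**2 + 4*y*z**2 - y*cos(y*z)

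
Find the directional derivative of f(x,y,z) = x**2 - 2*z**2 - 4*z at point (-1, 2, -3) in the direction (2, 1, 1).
2*sqrt(6)/3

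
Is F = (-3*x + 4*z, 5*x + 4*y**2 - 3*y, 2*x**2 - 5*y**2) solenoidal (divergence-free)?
No, ∇·F = 8*y - 6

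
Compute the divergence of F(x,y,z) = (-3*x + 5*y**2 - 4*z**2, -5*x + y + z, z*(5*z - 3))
10*z - 5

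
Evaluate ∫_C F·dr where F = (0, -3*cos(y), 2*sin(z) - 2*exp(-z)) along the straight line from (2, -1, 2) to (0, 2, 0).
-3*sin(2) - 3*sin(1) + 2*cos(2) - 2*exp(-2)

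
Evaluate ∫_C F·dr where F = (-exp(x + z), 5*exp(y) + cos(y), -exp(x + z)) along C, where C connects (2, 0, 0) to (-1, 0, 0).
-(1 - exp(3))*exp(-1)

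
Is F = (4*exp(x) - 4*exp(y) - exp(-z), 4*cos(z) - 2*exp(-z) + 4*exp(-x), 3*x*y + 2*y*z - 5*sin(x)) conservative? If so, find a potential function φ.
No, ∇×F = (3*x + 2*z + 4*sin(z) - 2*exp(-z), -3*y + 5*cos(x) + exp(-z), 4*exp(y) - 4*exp(-x)) ≠ 0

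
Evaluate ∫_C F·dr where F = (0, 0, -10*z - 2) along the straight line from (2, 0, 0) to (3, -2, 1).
-7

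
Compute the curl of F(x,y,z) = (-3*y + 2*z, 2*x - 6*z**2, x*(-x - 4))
(12*z, 2*x + 6, 5)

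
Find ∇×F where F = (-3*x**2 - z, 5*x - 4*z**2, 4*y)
(8*z + 4, -1, 5)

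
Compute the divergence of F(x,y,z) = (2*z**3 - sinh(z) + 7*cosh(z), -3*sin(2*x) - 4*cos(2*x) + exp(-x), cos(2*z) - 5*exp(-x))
-2*sin(2*z)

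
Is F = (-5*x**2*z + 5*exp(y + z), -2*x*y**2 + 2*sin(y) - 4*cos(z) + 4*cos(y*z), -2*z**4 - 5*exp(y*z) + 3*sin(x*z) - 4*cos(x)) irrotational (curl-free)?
No, ∇×F = (4*y*sin(y*z) - 5*z*exp(y*z) - 4*sin(z), -5*x**2 - 3*z*cos(x*z) + 5*exp(y + z) - 4*sin(x), -2*y**2 - 5*exp(y + z))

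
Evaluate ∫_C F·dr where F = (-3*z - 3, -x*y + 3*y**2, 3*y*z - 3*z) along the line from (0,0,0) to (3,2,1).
-9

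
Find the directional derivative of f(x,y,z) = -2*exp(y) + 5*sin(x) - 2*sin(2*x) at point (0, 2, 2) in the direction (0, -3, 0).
2*exp(2)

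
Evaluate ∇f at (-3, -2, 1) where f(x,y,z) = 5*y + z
(0, 5, 1)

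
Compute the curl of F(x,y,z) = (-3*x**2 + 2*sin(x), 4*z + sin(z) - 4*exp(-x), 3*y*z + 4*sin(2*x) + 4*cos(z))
(3*z - cos(z) - 4, -8*cos(2*x), 4*exp(-x))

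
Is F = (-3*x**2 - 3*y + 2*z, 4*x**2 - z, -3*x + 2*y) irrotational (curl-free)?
No, ∇×F = (3, 5, 8*x + 3)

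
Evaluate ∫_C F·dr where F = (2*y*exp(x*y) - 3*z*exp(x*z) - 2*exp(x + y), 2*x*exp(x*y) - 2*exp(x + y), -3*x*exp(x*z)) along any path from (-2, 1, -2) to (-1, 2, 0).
-2*E - 3 + 2*exp(-1) + 3*exp(4)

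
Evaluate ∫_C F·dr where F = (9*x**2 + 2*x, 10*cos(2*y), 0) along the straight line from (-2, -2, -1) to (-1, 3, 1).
5*sin(4) + 5*sin(6) + 18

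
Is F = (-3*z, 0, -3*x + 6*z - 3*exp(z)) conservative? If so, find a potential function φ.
Yes, F is conservative. φ = -3*x*z + 3*z**2 - 3*exp(z)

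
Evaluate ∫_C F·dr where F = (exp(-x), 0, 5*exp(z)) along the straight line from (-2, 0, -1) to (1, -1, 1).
(-6 + (E + 5)*exp(2))*exp(-1)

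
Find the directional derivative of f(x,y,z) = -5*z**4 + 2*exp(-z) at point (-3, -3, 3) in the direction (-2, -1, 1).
sqrt(6)*(-270*exp(3) - 1)*exp(-3)/3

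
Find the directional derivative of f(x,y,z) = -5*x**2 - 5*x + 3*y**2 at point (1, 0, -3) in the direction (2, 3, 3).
-15*sqrt(22)/11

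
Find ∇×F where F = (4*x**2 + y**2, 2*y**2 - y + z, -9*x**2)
(-1, 18*x, -2*y)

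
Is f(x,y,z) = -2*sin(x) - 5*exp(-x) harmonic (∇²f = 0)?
No, ∇²f = 2*sin(x) - 5*exp(-x)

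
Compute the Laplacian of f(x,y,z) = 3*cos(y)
-3*cos(y)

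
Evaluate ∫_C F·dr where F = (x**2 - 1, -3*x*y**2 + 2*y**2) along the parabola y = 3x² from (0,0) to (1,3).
-122/21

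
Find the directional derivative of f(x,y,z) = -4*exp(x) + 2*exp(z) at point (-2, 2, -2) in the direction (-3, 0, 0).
4*exp(-2)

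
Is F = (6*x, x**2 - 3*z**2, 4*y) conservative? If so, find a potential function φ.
No, ∇×F = (6*z + 4, 0, 2*x) ≠ 0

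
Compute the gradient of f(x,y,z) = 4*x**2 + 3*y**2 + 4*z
(8*x, 6*y, 4)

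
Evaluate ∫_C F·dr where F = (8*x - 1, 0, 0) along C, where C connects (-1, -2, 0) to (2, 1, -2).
9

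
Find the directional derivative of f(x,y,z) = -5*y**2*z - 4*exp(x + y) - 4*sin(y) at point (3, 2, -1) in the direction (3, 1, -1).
4*sqrt(11)*(-4*exp(5) - cos(2) + 10)/11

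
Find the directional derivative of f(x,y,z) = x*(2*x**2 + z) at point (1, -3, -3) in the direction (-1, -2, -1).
-2*sqrt(6)/3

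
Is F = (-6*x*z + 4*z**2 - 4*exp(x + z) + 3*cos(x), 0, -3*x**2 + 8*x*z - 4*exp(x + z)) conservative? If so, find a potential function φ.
Yes, F is conservative. φ = -3*x**2*z + 4*x*z**2 - 4*exp(x + z) + 3*sin(x)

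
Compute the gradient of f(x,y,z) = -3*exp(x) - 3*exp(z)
(-3*exp(x), 0, -3*exp(z))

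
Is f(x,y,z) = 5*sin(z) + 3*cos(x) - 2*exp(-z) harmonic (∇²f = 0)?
No, ∇²f = -5*sin(z) - 3*cos(x) - 2*exp(-z)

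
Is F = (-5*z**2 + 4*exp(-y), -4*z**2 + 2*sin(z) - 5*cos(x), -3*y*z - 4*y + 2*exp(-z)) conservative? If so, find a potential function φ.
No, ∇×F = (5*z - 2*cos(z) - 4, -10*z, 5*sin(x) + 4*exp(-y)) ≠ 0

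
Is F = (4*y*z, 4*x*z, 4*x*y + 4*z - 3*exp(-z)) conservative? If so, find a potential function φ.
Yes, F is conservative. φ = 4*x*y*z + 2*z**2 + 3*exp(-z)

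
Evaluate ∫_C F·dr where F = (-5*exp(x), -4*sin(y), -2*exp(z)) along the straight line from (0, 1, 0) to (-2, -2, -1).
-4*cos(1) + 4*cos(2) - 2*exp(-1) - 5*exp(-2) + 7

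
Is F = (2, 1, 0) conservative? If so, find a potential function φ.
Yes, F is conservative. φ = 2*x + y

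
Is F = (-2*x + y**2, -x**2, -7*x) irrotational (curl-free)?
No, ∇×F = (0, 7, -2*x - 2*y)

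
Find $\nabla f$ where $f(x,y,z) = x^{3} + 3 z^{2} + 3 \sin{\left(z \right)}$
(3*x**2, 0, 6*z + 3*cos(z))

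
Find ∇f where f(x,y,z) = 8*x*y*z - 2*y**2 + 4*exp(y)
(8*y*z, 8*x*z - 4*y + 4*exp(y), 8*x*y)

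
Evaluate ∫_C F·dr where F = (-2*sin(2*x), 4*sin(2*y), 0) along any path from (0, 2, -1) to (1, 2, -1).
-1 + cos(2)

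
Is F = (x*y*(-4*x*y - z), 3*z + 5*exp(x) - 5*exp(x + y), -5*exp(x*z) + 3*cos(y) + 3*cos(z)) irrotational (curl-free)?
No, ∇×F = (-3*sin(y) - 3, -x*y + 5*z*exp(x*z), 8*x**2*y + x*z + 5*exp(x) - 5*exp(x + y))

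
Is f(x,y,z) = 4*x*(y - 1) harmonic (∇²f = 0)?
Yes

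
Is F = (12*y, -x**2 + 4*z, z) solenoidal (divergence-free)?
No, ∇·F = 1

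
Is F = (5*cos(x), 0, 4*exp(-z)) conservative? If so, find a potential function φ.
Yes, F is conservative. φ = 5*sin(x) - 4*exp(-z)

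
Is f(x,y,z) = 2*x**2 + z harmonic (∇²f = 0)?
No, ∇²f = 4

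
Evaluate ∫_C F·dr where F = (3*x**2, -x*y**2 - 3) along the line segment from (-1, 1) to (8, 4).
1587/4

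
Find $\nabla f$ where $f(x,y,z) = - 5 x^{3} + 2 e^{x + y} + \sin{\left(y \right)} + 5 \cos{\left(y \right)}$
(-15*x**2 + 2*exp(x + y), 2*exp(x + y) - 5*sin(y) + cos(y), 0)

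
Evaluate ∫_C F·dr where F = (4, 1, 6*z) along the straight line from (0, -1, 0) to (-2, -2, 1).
-6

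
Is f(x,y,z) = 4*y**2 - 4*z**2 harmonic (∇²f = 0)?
Yes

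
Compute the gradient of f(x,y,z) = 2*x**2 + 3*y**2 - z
(4*x, 6*y, -1)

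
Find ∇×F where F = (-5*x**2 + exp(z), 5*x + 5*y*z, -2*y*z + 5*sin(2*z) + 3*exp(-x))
(-5*y - 2*z, exp(z) + 3*exp(-x), 5)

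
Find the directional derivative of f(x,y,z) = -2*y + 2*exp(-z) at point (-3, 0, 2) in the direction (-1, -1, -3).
2*sqrt(11)*(3 + exp(2))*exp(-2)/11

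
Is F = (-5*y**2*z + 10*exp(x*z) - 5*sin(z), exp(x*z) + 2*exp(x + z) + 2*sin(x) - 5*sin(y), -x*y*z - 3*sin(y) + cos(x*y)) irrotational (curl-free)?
No, ∇×F = (-x*z - x*exp(x*z) - x*sin(x*y) - 2*exp(x + z) - 3*cos(y), 10*x*exp(x*z) - 5*y**2 + y*z + y*sin(x*y) - 5*cos(z), 10*y*z + z*exp(x*z) + 2*exp(x + z) + 2*cos(x))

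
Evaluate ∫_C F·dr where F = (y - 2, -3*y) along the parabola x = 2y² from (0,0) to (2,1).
-25/6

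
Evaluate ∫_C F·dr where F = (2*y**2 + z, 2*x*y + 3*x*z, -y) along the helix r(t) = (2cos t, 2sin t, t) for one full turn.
4*pi*(1 + 3*pi)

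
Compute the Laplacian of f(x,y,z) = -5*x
0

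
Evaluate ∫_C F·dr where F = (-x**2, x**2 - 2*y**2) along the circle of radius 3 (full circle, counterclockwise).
0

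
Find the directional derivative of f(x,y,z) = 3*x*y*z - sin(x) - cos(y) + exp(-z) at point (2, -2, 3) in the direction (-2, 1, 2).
(-2 + (-sin(2) + 2*cos(2) + 30)*exp(3))*exp(-3)/3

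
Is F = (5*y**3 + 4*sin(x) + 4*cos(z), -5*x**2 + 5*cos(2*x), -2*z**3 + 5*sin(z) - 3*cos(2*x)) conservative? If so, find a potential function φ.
No, ∇×F = (0, -6*sin(2*x) - 4*sin(z), -10*x - 15*y**2 - 10*sin(2*x)) ≠ 0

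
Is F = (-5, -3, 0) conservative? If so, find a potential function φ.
Yes, F is conservative. φ = -5*x - 3*y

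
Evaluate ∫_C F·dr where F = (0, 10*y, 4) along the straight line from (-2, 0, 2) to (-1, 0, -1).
-12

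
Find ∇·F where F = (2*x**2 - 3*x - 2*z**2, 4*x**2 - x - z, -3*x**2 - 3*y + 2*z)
4*x - 1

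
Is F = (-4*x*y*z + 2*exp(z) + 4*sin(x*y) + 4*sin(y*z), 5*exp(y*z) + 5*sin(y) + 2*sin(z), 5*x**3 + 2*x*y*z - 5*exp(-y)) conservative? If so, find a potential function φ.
No, ∇×F = (2*x*z - 5*y*exp(y*z) - 2*cos(z) + 5*exp(-y), -15*x**2 - 4*x*y - 2*y*z + 4*y*cos(y*z) + 2*exp(z), 4*x*z - 4*x*cos(x*y) - 4*z*cos(y*z)) ≠ 0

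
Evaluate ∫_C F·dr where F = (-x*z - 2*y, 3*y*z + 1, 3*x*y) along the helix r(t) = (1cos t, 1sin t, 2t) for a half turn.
-pi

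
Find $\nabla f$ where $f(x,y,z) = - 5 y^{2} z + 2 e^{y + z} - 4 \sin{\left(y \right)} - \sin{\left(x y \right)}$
(-y*cos(x*y), -x*cos(x*y) - 10*y*z + 2*exp(y + z) - 4*cos(y), -5*y**2 + 2*exp(y + z))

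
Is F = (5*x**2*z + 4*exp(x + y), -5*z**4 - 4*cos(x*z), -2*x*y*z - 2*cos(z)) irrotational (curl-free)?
No, ∇×F = (-2*x*z - 4*x*sin(x*z) + 20*z**3, 5*x**2 + 2*y*z, 4*z*sin(x*z) - 4*exp(x + y))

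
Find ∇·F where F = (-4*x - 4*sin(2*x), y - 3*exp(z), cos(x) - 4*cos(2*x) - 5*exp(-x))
16*sin(x)**2 - 11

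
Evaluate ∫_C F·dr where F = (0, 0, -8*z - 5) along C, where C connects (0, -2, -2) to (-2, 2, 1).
-3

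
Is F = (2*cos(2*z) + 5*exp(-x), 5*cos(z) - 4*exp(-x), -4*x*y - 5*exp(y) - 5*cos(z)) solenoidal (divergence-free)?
No, ∇·F = 5*sin(z) - 5*exp(-x)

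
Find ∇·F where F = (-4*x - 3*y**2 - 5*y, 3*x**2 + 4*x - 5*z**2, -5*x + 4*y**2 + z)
-3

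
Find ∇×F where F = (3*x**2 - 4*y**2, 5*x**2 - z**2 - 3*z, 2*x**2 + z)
(2*z + 3, -4*x, 10*x + 8*y)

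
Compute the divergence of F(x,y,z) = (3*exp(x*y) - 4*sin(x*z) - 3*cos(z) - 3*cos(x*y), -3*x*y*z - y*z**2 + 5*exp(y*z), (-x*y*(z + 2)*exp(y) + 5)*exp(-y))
-x*y - 3*x*z + 3*y*exp(x*y) + 3*y*sin(x*y) - z**2 + 5*z*exp(y*z) - 4*z*cos(x*z)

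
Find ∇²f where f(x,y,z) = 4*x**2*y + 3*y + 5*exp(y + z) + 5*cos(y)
8*y + 10*exp(y + z) - 5*cos(y)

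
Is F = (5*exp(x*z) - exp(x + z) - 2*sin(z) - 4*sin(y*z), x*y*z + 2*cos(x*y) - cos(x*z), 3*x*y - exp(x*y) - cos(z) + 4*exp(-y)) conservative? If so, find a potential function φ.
No, ∇×F = ((x*(-y - exp(x*y) - sin(x*z) + 3)*exp(y) - 4)*exp(-y), 5*x*exp(x*z) + y*exp(x*y) - 4*y*cos(y*z) - 3*y - exp(x + z) - 2*cos(z), y*z - 2*y*sin(x*y) + z*sin(x*z) + 4*z*cos(y*z)) ≠ 0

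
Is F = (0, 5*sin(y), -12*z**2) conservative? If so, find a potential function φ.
Yes, F is conservative. φ = -4*z**3 - 5*cos(y)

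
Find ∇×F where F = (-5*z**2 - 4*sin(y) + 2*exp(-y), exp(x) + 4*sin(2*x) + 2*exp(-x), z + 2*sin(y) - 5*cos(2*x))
(2*cos(y), -10*z - 10*sin(2*x), exp(x) + 8*cos(2*x) + 4*cos(y) + 2*exp(-y) - 2*exp(-x))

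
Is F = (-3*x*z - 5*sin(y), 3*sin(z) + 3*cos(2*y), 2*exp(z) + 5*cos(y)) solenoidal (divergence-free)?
No, ∇·F = -3*z + 2*exp(z) - 6*sin(2*y)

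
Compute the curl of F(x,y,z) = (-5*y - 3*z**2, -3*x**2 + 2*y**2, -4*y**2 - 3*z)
(-8*y, -6*z, 5 - 6*x)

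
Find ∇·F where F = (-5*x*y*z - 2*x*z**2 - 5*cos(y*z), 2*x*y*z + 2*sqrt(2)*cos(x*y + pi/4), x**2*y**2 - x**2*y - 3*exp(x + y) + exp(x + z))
2*x*z - 2*sqrt(2)*x*sin(x*y + pi/4) - 5*y*z - 2*z**2 + exp(x + z)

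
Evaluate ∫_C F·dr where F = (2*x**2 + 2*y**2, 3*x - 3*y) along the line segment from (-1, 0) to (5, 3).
249/2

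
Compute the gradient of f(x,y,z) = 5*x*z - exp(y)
(5*z, -exp(y), 5*x)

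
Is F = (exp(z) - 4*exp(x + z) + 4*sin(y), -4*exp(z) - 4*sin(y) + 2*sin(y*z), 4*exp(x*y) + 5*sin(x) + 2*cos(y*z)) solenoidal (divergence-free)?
No, ∇·F = -2*y*sin(y*z) + 2*z*cos(y*z) - 4*exp(x + z) - 4*cos(y)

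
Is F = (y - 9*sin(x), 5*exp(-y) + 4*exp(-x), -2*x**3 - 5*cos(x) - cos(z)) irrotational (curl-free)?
No, ∇×F = (0, 6*x**2 - 5*sin(x), -1 - 4*exp(-x))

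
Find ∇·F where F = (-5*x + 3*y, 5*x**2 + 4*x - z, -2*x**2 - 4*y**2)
-5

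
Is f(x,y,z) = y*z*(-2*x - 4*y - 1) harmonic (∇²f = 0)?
No, ∇²f = -8*z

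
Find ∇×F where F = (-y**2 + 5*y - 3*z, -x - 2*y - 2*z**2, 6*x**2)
(4*z, -12*x - 3, 2*y - 6)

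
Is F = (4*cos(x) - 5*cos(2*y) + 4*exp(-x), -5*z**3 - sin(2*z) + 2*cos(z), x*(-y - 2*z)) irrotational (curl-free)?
No, ∇×F = (-x + 15*z**2 + 2*sin(z) + 2*cos(2*z), y + 2*z, -10*sin(2*y))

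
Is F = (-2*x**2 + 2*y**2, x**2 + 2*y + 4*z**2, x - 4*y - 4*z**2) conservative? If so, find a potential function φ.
No, ∇×F = (-8*z - 4, -1, 2*x - 4*y) ≠ 0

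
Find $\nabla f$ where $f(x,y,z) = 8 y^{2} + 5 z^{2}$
(0, 16*y, 10*z)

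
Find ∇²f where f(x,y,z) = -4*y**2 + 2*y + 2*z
-8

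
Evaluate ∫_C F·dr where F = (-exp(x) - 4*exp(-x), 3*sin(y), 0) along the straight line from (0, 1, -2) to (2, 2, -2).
-exp(2) - 3 + 4*exp(-2) - 3*cos(2) + 3*cos(1)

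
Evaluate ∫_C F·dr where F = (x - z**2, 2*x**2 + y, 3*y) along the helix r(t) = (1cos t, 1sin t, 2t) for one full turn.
-16*pi**2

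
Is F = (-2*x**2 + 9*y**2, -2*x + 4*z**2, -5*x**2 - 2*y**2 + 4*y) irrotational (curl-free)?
No, ∇×F = (-4*y - 8*z + 4, 10*x, -18*y - 2)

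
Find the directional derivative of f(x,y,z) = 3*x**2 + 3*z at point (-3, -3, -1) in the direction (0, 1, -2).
-6*sqrt(5)/5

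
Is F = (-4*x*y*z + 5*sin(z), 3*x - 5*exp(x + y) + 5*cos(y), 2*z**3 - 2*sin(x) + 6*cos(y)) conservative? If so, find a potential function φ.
No, ∇×F = (-6*sin(y), -4*x*y + 2*cos(x) + 5*cos(z), 4*x*z - 5*exp(x + y) + 3) ≠ 0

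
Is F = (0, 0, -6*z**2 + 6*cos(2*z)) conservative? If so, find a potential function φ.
Yes, F is conservative. φ = -2*z**3 + 3*sin(2*z)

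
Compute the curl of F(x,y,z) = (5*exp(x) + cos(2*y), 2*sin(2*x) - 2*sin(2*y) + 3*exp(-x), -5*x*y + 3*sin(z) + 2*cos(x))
(-5*x, 5*y + 2*sin(x), 2*sin(2*y) + 4*cos(2*x) - 3*exp(-x))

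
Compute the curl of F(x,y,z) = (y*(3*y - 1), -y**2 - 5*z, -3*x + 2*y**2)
(4*y + 5, 3, 1 - 6*y)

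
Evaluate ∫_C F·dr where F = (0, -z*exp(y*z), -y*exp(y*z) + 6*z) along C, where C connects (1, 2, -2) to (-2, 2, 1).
-9 - exp(2) + exp(-4)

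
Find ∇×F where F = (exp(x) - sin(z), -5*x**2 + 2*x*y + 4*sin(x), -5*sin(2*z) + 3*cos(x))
(0, 3*sin(x) - cos(z), -10*x + 2*y + 4*cos(x))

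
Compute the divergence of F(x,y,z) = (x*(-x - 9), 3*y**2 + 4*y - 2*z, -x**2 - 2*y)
-2*x + 6*y - 5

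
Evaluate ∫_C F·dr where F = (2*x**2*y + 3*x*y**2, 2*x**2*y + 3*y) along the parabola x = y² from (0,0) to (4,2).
3454/21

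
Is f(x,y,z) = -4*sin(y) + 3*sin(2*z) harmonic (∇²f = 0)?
No, ∇²f = 4*sin(y) - 12*sin(2*z)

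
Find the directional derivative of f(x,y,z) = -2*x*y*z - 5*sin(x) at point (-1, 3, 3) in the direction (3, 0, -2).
-3*sqrt(13)*(5*cos(1) + 22)/13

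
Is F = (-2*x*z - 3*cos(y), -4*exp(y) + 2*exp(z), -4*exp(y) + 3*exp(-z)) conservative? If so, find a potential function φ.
No, ∇×F = (-4*exp(y) - 2*exp(z), -2*x, -3*sin(y)) ≠ 0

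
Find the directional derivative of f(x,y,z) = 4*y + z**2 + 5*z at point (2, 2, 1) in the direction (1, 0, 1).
7*sqrt(2)/2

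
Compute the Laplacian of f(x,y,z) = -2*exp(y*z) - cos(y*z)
(y**2 + z**2)*(-2*exp(y*z) + cos(y*z))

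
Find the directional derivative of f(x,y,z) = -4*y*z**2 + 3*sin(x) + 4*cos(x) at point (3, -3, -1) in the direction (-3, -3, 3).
sqrt(3)*(-20 + 4*sin(3) - 3*cos(3))/3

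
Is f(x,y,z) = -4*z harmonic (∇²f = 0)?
Yes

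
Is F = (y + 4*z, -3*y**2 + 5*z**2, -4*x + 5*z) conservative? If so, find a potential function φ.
No, ∇×F = (-10*z, 8, -1) ≠ 0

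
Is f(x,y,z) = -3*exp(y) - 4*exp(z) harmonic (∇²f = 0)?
No, ∇²f = -3*exp(y) - 4*exp(z)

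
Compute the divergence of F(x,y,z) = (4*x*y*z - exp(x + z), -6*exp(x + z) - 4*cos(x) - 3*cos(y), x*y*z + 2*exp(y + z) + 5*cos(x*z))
x*y - 5*x*sin(x*z) + 4*y*z - exp(x + z) + 2*exp(y + z) + 3*sin(y)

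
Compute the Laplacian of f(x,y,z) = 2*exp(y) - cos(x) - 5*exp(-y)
2*exp(y) + cos(x) - 5*exp(-y)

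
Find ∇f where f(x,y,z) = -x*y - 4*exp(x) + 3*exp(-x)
(-y - sinh(x) - 7*cosh(x), -x, 0)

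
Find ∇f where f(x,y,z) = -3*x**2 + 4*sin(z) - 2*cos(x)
(-6*x + 2*sin(x), 0, 4*cos(z))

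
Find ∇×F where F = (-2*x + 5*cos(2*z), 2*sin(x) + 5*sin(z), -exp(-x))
(-5*cos(z), -10*sin(2*z) - exp(-x), 2*cos(x))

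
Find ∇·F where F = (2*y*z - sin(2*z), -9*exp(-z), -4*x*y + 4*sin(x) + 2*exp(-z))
-2*exp(-z)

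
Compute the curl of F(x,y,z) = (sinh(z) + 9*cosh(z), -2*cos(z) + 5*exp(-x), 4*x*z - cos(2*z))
(-2*sin(z), -4*z + 9*sinh(z) + cosh(z), -5*exp(-x))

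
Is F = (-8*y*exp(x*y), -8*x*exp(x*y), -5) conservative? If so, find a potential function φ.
Yes, F is conservative. φ = -5*z - 8*exp(x*y)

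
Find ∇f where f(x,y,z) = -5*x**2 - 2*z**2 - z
(-10*x, 0, -4*z - 1)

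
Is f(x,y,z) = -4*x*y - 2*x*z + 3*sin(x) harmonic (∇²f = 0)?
No, ∇²f = -3*sin(x)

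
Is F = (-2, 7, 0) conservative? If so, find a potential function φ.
Yes, F is conservative. φ = -2*x + 7*y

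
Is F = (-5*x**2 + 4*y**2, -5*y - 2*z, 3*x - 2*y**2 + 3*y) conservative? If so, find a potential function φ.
No, ∇×F = (5 - 4*y, -3, -8*y) ≠ 0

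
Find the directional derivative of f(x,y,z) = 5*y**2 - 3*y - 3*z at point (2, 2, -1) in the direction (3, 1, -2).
23*sqrt(14)/14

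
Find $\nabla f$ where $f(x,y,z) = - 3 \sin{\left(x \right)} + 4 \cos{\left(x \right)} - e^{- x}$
(-4*sin(x) - 3*cos(x) + exp(-x), 0, 0)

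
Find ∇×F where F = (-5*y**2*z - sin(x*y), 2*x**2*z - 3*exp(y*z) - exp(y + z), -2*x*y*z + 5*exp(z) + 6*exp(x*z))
(-2*x**2 - 2*x*z + 3*y*exp(y*z) + exp(y + z), -5*y**2 + 2*y*z - 6*z*exp(x*z), 4*x*z + x*cos(x*y) + 10*y*z)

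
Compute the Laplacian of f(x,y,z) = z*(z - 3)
2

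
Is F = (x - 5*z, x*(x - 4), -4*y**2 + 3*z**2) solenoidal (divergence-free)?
No, ∇·F = 6*z + 1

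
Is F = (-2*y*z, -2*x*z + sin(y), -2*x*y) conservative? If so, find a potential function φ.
Yes, F is conservative. φ = -2*x*y*z - cos(y)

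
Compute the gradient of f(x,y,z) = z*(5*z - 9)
(0, 0, 10*z - 9)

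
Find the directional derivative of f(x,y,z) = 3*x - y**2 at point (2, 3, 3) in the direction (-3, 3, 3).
-3*sqrt(3)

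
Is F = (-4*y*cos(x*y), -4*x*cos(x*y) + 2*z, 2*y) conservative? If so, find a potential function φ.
Yes, F is conservative. φ = 2*y*z - 4*sin(x*y)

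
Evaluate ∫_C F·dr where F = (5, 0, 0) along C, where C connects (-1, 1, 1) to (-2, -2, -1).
-5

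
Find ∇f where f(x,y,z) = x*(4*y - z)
(4*y - z, 4*x, -x)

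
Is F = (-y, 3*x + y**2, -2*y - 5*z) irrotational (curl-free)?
No, ∇×F = (-2, 0, 4)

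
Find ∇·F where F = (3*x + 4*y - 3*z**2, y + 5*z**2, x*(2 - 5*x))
4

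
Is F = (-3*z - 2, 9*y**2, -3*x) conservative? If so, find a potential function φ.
Yes, F is conservative. φ = -3*x*z - 2*x + 3*y**3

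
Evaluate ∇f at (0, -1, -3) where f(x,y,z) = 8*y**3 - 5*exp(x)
(-5, 24, 0)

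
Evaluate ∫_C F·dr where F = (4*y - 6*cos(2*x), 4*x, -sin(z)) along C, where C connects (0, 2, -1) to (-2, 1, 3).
-8 + 3*sin(4) + cos(3) - cos(1)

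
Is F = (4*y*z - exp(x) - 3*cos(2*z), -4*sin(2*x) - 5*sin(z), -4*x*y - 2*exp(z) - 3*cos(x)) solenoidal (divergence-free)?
No, ∇·F = -exp(x) - 2*exp(z)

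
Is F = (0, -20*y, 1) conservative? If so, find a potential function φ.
Yes, F is conservative. φ = -10*y**2 + z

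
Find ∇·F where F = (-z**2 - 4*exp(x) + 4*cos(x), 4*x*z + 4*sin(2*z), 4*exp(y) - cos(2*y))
-4*exp(x) - 4*sin(x)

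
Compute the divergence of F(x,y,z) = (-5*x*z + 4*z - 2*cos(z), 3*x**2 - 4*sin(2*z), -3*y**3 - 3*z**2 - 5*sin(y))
-11*z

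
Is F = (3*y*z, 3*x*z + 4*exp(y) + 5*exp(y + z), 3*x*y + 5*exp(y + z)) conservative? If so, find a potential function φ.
Yes, F is conservative. φ = 3*x*y*z + 4*exp(y) + 5*exp(y + z)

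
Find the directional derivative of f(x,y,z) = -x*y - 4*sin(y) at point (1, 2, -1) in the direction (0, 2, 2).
-sqrt(2)*(4*cos(2) + 1)/2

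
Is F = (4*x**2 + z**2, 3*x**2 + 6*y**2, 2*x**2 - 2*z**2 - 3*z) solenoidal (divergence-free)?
No, ∇·F = 8*x + 12*y - 4*z - 3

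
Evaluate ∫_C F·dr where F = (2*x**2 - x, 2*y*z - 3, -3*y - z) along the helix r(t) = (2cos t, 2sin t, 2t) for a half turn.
-104/3 - 2*pi**2 - 4*pi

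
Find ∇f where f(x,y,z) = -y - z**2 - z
(0, -1, -2*z - 1)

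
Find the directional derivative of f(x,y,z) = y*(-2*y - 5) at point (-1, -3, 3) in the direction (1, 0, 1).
0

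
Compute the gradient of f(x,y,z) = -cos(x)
(sin(x), 0, 0)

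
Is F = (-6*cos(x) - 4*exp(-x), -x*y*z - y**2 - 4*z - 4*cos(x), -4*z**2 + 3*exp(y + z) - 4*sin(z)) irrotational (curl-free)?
No, ∇×F = (x*y + 3*exp(y + z) + 4, 0, -y*z + 4*sin(x))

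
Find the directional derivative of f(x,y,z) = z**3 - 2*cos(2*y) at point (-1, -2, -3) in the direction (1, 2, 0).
-8*sqrt(5)*sin(4)/5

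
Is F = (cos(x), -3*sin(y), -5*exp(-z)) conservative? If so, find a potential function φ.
Yes, F is conservative. φ = sin(x) + 3*cos(y) + 5*exp(-z)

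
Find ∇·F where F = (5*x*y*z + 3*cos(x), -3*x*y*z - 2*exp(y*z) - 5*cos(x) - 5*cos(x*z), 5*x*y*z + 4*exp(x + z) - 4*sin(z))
5*x*y - 3*x*z + 5*y*z - 2*z*exp(y*z) + 4*exp(x + z) - 3*sin(x) - 4*cos(z)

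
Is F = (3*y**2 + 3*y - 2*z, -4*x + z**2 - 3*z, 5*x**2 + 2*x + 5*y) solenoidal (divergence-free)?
Yes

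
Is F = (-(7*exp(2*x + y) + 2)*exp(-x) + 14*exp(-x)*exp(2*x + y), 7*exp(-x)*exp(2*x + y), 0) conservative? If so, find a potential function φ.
Yes, F is conservative. φ = (7*exp(2*x + y) + 2)*exp(-x)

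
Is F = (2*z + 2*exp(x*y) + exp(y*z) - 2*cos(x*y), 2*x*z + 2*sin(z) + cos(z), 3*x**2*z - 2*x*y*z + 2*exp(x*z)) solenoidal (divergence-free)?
No, ∇·F = 3*x**2 - 2*x*y + 2*x*exp(x*z) + 2*y*exp(x*y) + 2*y*sin(x*y)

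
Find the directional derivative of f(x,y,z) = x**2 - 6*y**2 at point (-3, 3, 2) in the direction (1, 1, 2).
-7*sqrt(6)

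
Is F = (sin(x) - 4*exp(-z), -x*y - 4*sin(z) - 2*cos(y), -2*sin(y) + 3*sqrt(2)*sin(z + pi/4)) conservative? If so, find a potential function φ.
No, ∇×F = (-2*cos(y) + 4*cos(z), 4*exp(-z), -y) ≠ 0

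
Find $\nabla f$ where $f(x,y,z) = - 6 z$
(0, 0, -6)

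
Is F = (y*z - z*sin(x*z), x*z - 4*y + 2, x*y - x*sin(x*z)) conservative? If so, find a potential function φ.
Yes, F is conservative. φ = x*y*z - 2*y**2 + 2*y + cos(x*z)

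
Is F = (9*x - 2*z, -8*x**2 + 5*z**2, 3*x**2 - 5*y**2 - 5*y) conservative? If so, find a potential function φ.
No, ∇×F = (-10*y - 10*z - 5, -6*x - 2, -16*x) ≠ 0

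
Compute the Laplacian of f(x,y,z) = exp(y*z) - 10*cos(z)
y**2*exp(y*z) + z**2*exp(y*z) + 10*cos(z)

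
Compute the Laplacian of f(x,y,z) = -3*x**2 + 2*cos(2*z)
-8*cos(2*z) - 6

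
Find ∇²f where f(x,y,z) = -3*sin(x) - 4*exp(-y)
3*sin(x) - 4*exp(-y)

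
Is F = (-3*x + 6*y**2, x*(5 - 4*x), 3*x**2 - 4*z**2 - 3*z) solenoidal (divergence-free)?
No, ∇·F = -8*z - 6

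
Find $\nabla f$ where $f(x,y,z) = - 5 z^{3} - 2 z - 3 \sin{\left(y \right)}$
(0, -3*cos(y), -15*z**2 - 2)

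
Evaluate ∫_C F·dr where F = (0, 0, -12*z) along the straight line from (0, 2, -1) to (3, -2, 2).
-18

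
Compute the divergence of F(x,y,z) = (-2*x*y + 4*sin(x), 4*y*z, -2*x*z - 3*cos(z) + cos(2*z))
-2*x - 2*y + 4*z + 3*sin(z) - 2*sin(2*z) + 4*cos(x)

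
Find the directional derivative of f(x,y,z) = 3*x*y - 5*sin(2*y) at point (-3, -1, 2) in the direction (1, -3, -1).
6*sqrt(11)*(5*cos(2) + 4)/11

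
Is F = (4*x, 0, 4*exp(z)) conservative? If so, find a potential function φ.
Yes, F is conservative. φ = 2*x**2 + 4*exp(z)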